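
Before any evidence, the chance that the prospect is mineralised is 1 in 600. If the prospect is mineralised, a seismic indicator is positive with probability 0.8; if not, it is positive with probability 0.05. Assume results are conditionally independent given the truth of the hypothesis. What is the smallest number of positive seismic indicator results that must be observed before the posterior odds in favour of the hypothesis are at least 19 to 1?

Prior odds = (1/600)/(599/600) = 1/599.
Likelihood ratio of a positive = 0.8/0.05 = 16.
Target odds = 19.
Need (1/599) × 16ⁿ ≥ 19, i.e. 16ⁿ ≥ 11381.
16³ = 4096 falls short of 11381 but 16⁴ = 65536 reaches it, so n = 4.

4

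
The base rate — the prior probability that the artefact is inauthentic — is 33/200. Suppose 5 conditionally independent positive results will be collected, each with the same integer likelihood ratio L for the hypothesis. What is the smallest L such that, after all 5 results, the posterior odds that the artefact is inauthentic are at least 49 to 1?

Prior odds = 0.165/0.835 = 33/167.
Target odds = 49.
Need L⁵ ≥ 49 ÷ (33/167) = 8183/33.
3⁵ = 243 < 8183/33 ≤ 1024 = 4⁵, so L = 4.

4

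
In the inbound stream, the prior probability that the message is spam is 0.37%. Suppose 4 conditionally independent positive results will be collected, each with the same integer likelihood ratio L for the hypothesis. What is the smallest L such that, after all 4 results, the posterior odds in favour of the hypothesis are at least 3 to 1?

Prior odds = 0.0037/0.9963 = 37/9963.
Target odds = 3.
Need L⁴ ≥ 3 ÷ (37/9963) = 29889/37.
5⁴ = 625 < 29889/37 ≤ 1296 = 6⁴, so L = 6.

6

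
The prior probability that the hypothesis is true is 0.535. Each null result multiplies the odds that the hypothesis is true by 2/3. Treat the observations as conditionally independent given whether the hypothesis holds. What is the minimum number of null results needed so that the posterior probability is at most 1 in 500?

Prior odds = 0.535/0.465 = 107/93.
Likelihood ratio per null result = 2/3.
Target odds: 0.002 ÷ 0.998 = 1/499.
Require (2/3)ⁿ ≤ 1/499 ÷ (107/93) = 93/53393.
(2/3)¹⁵ = 32768/14348907 is still above 93/53393 but (2/3)¹⁶ = 65536/43046721 is at or below it, so n = 16.

16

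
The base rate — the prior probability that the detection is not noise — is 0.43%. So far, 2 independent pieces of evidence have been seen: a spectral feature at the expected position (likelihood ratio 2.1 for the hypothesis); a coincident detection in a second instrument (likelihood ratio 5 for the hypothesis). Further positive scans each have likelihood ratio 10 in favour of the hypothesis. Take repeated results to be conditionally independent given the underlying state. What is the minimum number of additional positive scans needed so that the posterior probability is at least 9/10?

Prior odds = 0.0043/0.9957 = 43/9957.
Combined Bayes factor of the evidence already in hand = 2.1 × 5 = 10.5.
Odds after that evidence = (43/9957) × 10.5 = 301/6638.
Target odds = 0.9/0.1 = 9.
Need 10ⁿ ≥ 9 ÷ (301/6638) = 59742/301.
10² = 100 falls short of 59742/301 but 10³ = 1000 reaches it, so n = 3.

3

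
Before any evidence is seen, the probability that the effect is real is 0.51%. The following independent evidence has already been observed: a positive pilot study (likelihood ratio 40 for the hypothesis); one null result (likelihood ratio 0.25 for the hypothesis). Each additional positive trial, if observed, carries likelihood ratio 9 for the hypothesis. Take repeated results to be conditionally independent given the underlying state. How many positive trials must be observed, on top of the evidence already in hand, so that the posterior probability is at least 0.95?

Prior odds = 0.0051/0.9949 = 51/9949.
Combined Bayes factor of the evidence already in hand = 40 × 0.25 = 10.
Odds after that evidence = (51/9949) × 10 = 510/9949.
Target odds = 0.95/0.05 = 19.
Need 9ⁿ ≥ 19 ÷ (510/9949) = 189031/510.
9² = 81 falls short of 189031/510 but 9³ = 729 reaches it, so n = 3.

3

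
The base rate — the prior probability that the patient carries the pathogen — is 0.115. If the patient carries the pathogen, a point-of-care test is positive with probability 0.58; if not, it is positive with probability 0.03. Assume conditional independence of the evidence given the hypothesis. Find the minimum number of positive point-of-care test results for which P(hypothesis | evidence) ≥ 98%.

Prior odds = 0.115/0.885 = 23/177.
Likelihood ratio of a positive = 0.58/0.03 = 58/3.
Target posterior odds = 0.98/0.02 = 49.
Need (23/177) × (58/3)ⁿ ≥ 49, i.e. (58/3)ⁿ ≥ 8673/23.
(58/3)² = 3364/9 falls short of 8673/23 but (58/3)³ = 195112/27 reaches it, so n = 3.

3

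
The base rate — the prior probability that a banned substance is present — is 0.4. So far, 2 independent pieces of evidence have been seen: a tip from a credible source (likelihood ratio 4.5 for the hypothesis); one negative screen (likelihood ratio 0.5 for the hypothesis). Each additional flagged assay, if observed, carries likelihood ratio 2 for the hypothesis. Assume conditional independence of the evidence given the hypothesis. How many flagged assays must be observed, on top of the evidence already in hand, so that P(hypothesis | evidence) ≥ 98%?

6

Prior odds = 0.4/0.6 = 2/3.
Combined Bayes factor of the evidence already in hand = 4.5 × 0.5 = 2.25.
Odds after that evidence = (2/3) × 2.25 = 1.5.
Target odds = 0.98/0.02 = 49.
Need 2ⁿ ≥ 49 ÷ 1.5 = 98/3.
2⁵ = 32 falls short of 98/3 but 2⁶ = 64 reaches it, so n = 6.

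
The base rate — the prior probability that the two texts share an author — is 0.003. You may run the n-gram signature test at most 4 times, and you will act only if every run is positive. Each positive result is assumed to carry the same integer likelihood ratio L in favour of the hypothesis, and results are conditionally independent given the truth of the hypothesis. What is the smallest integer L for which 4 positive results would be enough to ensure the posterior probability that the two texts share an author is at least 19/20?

9

Prior odds = 0.003/0.997 = 3/997.
Target odds = 0.95/0.05 = 19.
Need L⁴ ≥ 19 ÷ (3/997) = 18943/3.
8⁴ = 4096 < 18943/3 ≤ 6561 = 9⁴, so L = 9.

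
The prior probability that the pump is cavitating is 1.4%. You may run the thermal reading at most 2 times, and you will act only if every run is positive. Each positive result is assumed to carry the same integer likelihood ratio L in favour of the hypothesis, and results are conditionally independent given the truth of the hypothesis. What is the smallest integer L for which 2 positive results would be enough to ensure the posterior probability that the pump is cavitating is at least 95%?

Prior odds = 0.014/0.986 = 7/493.
Target odds = 0.95/0.05 = 19.
Need L² ≥ 19 ÷ (7/493) = 9367/7.
36² = 1296 < 9367/7 ≤ 1369 = 37², so L = 37.

37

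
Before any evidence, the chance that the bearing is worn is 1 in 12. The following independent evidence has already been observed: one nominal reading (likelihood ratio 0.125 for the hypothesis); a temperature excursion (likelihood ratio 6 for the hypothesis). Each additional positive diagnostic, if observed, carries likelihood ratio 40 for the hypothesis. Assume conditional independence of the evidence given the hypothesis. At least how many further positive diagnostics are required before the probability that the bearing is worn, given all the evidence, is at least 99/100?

Prior odds = (1/12)/(11/12) = 1/11.
Combined Bayes factor of the evidence already in hand = 0.125 × 6 = 0.75.
Odds after that evidence = (1/11) × 0.75 = 3/44.
Target odds = 0.99/0.01 = 99.
Need 40ⁿ ≥ 99 ÷ (3/44) = 1452.
40¹ = 40 falls short of 1452 but 40² = 1600 reaches it, so n = 2.

2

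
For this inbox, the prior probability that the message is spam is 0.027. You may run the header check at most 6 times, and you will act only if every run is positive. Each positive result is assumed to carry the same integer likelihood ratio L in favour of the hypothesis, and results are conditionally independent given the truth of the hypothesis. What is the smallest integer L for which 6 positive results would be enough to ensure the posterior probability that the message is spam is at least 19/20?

Prior odds = 0.027/0.973 = 27/973.
Target odds = 0.95/0.05 = 19.
Need L⁶ ≥ 19 ÷ (27/973) = 18487/27.
2⁶ = 64 < 18487/27 ≤ 729 = 3⁶, so L = 3.

3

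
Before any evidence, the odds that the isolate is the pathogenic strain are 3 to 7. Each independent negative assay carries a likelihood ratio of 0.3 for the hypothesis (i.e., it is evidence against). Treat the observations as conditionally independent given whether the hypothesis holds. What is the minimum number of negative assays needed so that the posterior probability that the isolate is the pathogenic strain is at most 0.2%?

Prior odds = 3/7.
Likelihood ratio per negative assay = 0.3.
Target posterior odds = 0.002/0.998 = 1/499.
Need (3/7) × 0.3ⁿ ≤ 1/499, i.e. 0.3ⁿ ≤ 7/1497.
0.3⁴ = 0.0081 is still above 7/1497 but 0.3⁵ = 243/100000 is at or below it, so n = 5.

5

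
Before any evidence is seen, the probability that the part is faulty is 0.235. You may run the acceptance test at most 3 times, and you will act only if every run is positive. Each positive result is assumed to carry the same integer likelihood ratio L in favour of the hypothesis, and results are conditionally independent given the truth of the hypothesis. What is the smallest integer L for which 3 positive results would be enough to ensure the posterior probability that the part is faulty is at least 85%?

3

Prior odds = 0.235/0.765 = 47/153.
Target odds = 0.85/0.15 = 17/3.
Need L³ ≥ 17/3 ÷ (47/153) = 867/47.
2³ = 8 < 867/47 ≤ 27 = 3³, so L = 3.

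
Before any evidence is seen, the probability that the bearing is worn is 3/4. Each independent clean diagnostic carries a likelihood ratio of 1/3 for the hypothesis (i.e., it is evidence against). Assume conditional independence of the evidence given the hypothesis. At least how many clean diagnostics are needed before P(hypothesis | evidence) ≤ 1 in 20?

4

Prior odds = 0.75/0.25 = 3.
Likelihood ratio per clean diagnostic = 1/3.
Target posterior odds = 0.05/0.95 = 1/19.
Need 3 × (1/3)ⁿ ≤ 1/19, i.e. (1/3)ⁿ ≤ 1/57.
(1/3)³ = 1/27 is still above 1/57 but (1/3)⁴ = 1/81 is at or below it, so n = 4.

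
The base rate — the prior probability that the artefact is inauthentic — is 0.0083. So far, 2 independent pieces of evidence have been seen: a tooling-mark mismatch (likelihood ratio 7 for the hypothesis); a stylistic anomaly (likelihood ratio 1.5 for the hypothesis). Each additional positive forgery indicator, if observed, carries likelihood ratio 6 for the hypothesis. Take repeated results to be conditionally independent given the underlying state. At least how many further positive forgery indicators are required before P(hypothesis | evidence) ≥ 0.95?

4

Prior odds = 0.0083/0.9917 = 83/9917.
Combined Bayes factor of the evidence already in hand = 7 × 1.5 = 10.5.
Odds after that evidence = (83/9917) × 10.5 = 1743/19834.
Target odds = 0.95/0.05 = 19.
Need 6ⁿ ≥ 19 ÷ (1743/19834) = 376846/1743.
6³ = 216 falls short of 376846/1743 but 6⁴ = 1296 reaches it, so n = 4.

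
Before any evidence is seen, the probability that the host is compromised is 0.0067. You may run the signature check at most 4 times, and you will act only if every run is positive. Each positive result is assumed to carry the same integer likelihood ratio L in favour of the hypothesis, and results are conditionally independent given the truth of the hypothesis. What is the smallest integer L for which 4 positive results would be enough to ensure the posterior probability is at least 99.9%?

20

Prior odds = 0.0067/0.9933 = 67/9933.
Target odds = 0.999/0.001 = 999.
Need L⁴ ≥ 999 ÷ (67/9933) = 9923067/67.
19⁴ = 130321 < 9923067/67 ≤ 160000 = 20⁴, so L = 20.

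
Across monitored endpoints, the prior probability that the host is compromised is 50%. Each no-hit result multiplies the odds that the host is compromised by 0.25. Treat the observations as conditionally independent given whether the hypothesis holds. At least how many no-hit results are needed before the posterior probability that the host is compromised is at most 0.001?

Prior odds = 0.5/0.5 = 1.
Likelihood ratio per no-hit result = 0.25.
Target posterior odds = 0.001/0.999 = 1/999.
Need 1 × 0.25ⁿ ≤ 1/999, i.e. 0.25ⁿ ≤ 1/999.
0.25⁴ = 0.00390625 is still above 1/999 but 0.25⁵ = 1/1024 is at or below it, so n = 5.

5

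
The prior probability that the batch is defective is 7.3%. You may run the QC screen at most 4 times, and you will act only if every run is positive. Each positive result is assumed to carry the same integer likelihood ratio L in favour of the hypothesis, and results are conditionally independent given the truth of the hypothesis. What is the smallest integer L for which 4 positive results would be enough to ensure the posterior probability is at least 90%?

4

Prior odds = 0.073/0.927 = 73/927.
Target odds = 0.9/0.1 = 9.
Need L⁴ ≥ 9 ÷ (73/927) = 8343/73.
3⁴ = 81 < 8343/73 ≤ 256 = 4⁴, so L = 4.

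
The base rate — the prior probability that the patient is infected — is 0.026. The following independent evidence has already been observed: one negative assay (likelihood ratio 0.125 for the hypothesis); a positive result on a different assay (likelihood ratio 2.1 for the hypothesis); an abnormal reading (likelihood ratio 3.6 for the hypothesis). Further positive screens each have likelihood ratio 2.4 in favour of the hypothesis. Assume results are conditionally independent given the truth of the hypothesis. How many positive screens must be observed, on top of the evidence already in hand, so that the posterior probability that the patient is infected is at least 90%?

Prior odds = 0.026/0.974 = 13/487.
Combined Bayes factor of the evidence already in hand = 0.125 × 2.1 × 3.6 = 0.945.
Odds after that evidence = (13/487) × 0.945 = 2457/97400.
Target odds = 0.9/0.1 = 9.
Need 2.4ⁿ ≥ 9 ÷ (2457/97400) = 97400/273.
2.4⁶ = 2985984/15625 falls short of 97400/273 but 2.4⁷ = 35831808/78125 reaches it, so n = 7.

7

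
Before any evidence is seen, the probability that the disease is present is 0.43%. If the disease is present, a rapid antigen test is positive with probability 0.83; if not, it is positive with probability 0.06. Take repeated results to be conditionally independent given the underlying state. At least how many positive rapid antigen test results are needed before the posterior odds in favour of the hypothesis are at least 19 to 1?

4

Prior odds = 0.0043/0.9957 = 43/9957.
Likelihood ratio of a positive = 0.83/0.06 = 83/6.
Target odds = 19.
Need (43/9957) × (83/6)ⁿ ≥ 19, i.e. (83/6)ⁿ ≥ 189183/43.
(83/6)³ = 571787/216 falls short of 189183/43 but (83/6)⁴ = 47458321/1296 reaches it, so n = 4.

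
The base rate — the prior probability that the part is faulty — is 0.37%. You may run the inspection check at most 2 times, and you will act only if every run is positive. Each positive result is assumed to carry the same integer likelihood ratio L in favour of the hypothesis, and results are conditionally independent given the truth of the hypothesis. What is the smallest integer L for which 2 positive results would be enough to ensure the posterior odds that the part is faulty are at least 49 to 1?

115

Prior odds = 0.0037/0.9963 = 37/9963.
Target odds = 49.
Need L² ≥ 49 ÷ (37/9963) = 488187/37.
114² = 12996 < 488187/37 ≤ 13225 = 115², so L = 115.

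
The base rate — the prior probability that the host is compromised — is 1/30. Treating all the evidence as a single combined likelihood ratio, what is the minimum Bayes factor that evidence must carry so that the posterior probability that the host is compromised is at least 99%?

Prior odds = (1/30)/(29/30) = 1/29.
Target odds = 0.99/0.01 = 99.
Required Bayes factor = 99 ÷ (1/29) = 2871.

2871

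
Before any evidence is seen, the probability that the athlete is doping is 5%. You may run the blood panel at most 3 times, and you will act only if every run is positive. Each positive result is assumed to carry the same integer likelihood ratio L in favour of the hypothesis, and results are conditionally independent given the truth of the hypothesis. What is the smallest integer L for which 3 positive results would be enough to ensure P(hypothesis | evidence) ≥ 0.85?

Prior odds = 0.05/0.95 = 1/19.
Target odds = 0.85/0.15 = 17/3.
Need L³ ≥ 17/3 ÷ (1/19) = 323/3.
4³ = 64 < 323/3 ≤ 125 = 5³, so L = 5.

5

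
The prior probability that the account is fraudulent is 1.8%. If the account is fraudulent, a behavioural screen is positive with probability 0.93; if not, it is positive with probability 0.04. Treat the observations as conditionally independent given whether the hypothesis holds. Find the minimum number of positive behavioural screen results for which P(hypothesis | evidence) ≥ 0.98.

Prior odds: 0.018 ÷ 0.982 = 9/491.
Likelihood ratio of a positive = 0.93/0.04 = 23.25.
Target posterior odds = 0.98/0.02 = 49.
Need (9/491) × 23.25ⁿ ≥ 49, i.e. 23.25ⁿ ≥ 24059/9.
23.25² = 540.5625 falls short of 24059/9 but 23.25³ = 804357/64 reaches it, so n = 3.

3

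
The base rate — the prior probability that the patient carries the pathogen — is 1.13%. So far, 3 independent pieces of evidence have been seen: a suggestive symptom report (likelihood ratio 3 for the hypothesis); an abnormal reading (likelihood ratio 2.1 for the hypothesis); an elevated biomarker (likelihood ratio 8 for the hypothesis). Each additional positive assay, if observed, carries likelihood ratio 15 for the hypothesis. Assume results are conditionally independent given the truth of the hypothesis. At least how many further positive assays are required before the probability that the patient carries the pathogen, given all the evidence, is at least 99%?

2

Prior odds = 0.0113/0.9887 = 113/9887.
Combined Bayes factor of the evidence already in hand = 3 × 2.1 × 8 = 50.4.
Odds after that evidence = (113/9887) × 50.4 = 28476/49435.
Target odds = 0.99/0.01 = 99.
Need 15ⁿ ≥ 99 ÷ (28476/49435) = 543785/3164.
15¹ = 15 falls short of 543785/3164 but 15² = 225 reaches it, so n = 2.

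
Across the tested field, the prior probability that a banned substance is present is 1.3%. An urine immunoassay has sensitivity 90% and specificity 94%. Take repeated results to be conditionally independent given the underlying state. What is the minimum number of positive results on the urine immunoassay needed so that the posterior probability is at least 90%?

3

Prior odds = 0.013/0.987 = 13/987.
False-positive rate = 1 − 0.94 = 0.06; likelihood ratio of a positive = 0.9/0.06 = 15.
Target posterior odds = 0.9/0.1 = 9.
Require 15ⁿ ≥ 9 ÷ (13/987) = 8883/13.
15² = 225 falls short of 8883/13 but 15³ = 3375 reaches it, so n = 3.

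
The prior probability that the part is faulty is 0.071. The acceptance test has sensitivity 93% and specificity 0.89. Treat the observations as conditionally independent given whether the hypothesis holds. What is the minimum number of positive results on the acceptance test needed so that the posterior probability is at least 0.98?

Prior odds: 0.071 ÷ 0.929 = 71/929.
False-positive rate = 1 − 0.89 = 0.11; likelihood ratio of a positive = 0.93/0.11 = 93/11.
Target odds: 0.98 ÷ 0.02 = 49.
Require (93/11)ⁿ ≥ 49 ÷ (71/929) = 45521/71.
(93/11)³ = 804357/1331 falls short of 45521/71 but (93/11)⁴ = 74805201/14641 reaches it, so n = 4.

4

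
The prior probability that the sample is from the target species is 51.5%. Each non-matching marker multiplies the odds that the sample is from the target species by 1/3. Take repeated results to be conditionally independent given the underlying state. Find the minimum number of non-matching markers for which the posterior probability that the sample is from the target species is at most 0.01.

5

Prior odds: 0.515 ÷ 0.485 = 103/97.
Likelihood ratio per non-matching marker = 1/3.
Target posterior odds = 0.01/0.99 = 1/99.
Require (1/3)ⁿ ≤ 1/99 ÷ (103/97) = 97/10197.
(1/3)⁴ = 1/81 is still above 97/10197 but (1/3)⁵ = 1/243 is at or below it, so n = 5.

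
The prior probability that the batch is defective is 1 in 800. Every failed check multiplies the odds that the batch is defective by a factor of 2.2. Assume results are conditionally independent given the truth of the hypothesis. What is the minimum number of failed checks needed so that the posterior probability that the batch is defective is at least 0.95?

Prior odds = 0.00125/0.99875 = 1/799.
Likelihood ratio per failed check = 2.2.
Target odds: 0.95 ÷ 0.05 = 19.
Require 2.2ⁿ ≥ 19 ÷ (1/799) = 15181.
2.2¹² ≈12855 falls short of 15181 but 2.2¹³ ≈28281 reaches it, so n = 13.

13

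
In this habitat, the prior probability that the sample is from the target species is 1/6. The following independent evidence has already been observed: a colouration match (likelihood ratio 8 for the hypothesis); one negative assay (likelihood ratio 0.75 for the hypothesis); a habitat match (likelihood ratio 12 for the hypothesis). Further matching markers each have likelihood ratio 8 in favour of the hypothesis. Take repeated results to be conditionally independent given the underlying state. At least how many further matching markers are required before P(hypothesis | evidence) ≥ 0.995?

2

Prior odds = (1/6)/(5/6) = 0.2.
Combined Bayes factor of the evidence already in hand = 8 × 0.75 × 12 = 72.
Odds after that evidence = 0.2 × 72 = 14.4.
Target odds = 0.995/0.005 = 199.
Need 8ⁿ ≥ 199 ÷ 14.4 = 995/72.
8¹ = 8 falls short of 995/72 but 8² = 64 reaches it, so n = 2.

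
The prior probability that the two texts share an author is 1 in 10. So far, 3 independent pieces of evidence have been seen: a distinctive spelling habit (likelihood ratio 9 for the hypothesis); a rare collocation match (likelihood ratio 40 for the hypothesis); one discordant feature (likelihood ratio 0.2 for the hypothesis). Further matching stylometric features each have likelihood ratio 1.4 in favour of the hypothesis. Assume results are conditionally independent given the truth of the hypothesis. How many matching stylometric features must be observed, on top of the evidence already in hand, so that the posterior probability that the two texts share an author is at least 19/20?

Prior odds = 0.1/0.9 = 1/9.
Combined Bayes factor of the evidence already in hand = 9 × 40 × 0.2 = 72.
Odds after that evidence = (1/9) × 72 = 8.
Target odds = 0.95/0.05 = 19.
Need 1.4ⁿ ≥ 19 ÷ 8 = 2.375.
1.4² = 1.96 falls short of 2.375 but 1.4³ = 2.744 reaches it, so n = 3.

3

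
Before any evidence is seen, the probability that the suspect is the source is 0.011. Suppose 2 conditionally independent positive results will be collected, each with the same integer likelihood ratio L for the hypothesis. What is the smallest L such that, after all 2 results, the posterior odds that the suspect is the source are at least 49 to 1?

67

Prior odds = 0.011/0.989 = 11/989.
Target odds = 49.
Need L² ≥ 49 ÷ (11/989) = 48461/11.
66² = 4356 < 48461/11 ≤ 4489 = 67², so L = 67.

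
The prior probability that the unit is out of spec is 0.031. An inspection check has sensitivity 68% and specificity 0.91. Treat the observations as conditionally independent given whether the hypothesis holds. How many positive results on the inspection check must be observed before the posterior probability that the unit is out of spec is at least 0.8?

Prior odds = 0.031/0.969 = 31/969.
False-positive rate = 1 − 0.91 = 0.09; likelihood ratio of a positive = 0.68/0.09 = 68/9.
Target odds: 0.8 ÷ 0.2 = 4.
Require (68/9)ⁿ ≥ 4 ÷ (31/969) = 3876/31.
(68/9)² = 4624/81 falls short of 3876/31 but (68/9)³ = 314432/729 reaches it, so n = 3.

3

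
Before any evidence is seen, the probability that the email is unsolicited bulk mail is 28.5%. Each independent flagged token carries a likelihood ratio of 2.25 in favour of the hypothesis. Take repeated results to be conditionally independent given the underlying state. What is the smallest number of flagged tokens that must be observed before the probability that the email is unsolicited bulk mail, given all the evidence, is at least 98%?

6

Prior odds: 0.285 ÷ 0.715 = 57/143.
Likelihood ratio per flagged token = 2.25.
Target posterior odds = 0.98/0.02 = 49.
Require 2.25ⁿ ≥ 49 ÷ (57/143) = 7007/57.
2.25⁵ = 59049/1024 falls short of 7007/57 but 2.25⁶ = 531441/4096 reaches it, so n = 6.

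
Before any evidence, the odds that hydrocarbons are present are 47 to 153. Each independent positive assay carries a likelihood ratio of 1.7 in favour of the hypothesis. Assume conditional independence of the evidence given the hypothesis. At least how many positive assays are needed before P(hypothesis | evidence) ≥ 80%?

5

Prior odds = 47/153.
Likelihood ratio per positive assay = 1.7.
Target odds: 0.8 ÷ 0.2 = 4.
Need (47/153) × 1.7ⁿ ≥ 4, i.e. 1.7ⁿ ≥ 612/47.
1.7⁴ = 8.3521 falls short of 612/47 but 1.7⁵ = 1419857/100000 reaches it, so n = 5.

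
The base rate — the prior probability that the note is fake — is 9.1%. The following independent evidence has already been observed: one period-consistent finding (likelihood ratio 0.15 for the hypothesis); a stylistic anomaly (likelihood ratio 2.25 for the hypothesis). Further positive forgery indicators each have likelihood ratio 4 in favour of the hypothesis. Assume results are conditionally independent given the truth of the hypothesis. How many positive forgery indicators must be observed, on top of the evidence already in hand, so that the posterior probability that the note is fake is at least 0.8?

4

Prior odds = 0.091/0.909 = 91/909.
Combined Bayes factor of the evidence already in hand = 0.15 × 2.25 = 0.3375.
Odds after that evidence = (91/909) × 0.3375 = 273/8080.
Target odds = 0.8/0.2 = 4.
Need 4ⁿ ≥ 4 ÷ (273/8080) = 32320/273.
4³ = 64 falls short of 32320/273 but 4⁴ = 256 reaches it, so n = 4.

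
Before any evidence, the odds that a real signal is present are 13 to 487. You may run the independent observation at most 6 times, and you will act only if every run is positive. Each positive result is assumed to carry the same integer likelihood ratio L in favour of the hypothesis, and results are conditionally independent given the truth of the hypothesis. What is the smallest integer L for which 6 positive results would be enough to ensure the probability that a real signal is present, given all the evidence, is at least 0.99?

Prior odds = 13/487.
Target odds = 0.99/0.01 = 99.
Need L⁶ ≥ 99 ÷ (13/487) = 48213/13.
3⁶ = 729 < 48213/13 ≤ 4096 = 4⁶, so L = 4.

4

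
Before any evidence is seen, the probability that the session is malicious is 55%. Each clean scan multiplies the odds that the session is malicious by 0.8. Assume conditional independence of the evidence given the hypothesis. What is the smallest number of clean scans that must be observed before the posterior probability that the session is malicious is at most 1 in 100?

22

Prior odds = 0.55/0.45 = 11/9.
Likelihood ratio per clean scan = 0.8.
Target odds: 0.01 ÷ 0.99 = 1/99.
Require 0.8ⁿ ≤ 1/99 ÷ (11/9) = 1/121.
0.8²¹ ≈0.00922337 is still above 1/121 but 0.8²² ≈0.0073787 is at or below it, so n = 22.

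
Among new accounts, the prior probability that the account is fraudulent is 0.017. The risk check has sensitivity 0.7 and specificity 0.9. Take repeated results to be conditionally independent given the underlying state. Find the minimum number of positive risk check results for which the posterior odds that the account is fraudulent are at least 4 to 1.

3

Prior odds: 0.017 ÷ 0.983 = 17/983.
False-positive rate = 1 − 0.9 = 0.1; likelihood ratio of a positive = 0.7/0.1 = 7.
Target odds = 4.
Require 7ⁿ ≥ 4 ÷ (17/983) = 3932/17.
7² = 49 falls short of 3932/17 but 7³ = 343 reaches it, so n = 3.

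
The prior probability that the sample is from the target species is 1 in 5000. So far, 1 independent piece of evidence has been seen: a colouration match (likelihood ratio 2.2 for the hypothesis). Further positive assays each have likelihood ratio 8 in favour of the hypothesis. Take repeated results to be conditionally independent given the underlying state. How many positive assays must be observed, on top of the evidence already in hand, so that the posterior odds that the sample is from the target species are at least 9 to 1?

5

Prior odds = 0.0002/0.9998 = 1/4999.
Bayes factor of the evidence already in hand = 2.2.
Odds after that evidence = (1/4999) × 2.2 = 11/24995.
Target odds = 9.
Need 8ⁿ ≥ 9 ÷ (11/24995) = 224955/11.
8⁴ = 4096 falls short of 224955/11 but 8⁵ = 32768 reaches it, so n = 5.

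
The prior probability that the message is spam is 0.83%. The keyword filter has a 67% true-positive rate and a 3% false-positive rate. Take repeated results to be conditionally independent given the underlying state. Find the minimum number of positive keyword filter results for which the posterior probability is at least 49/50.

3

Prior odds = 0.0083/0.9917 = 83/9917.
Likelihood ratio of a positive result = 0.67/0.03 = 67/3.
Target odds: 0.98 ÷ 0.02 = 49.
Require (67/3)ⁿ ≥ 49 ÷ (83/9917) = 485933/83.
(67/3)² = 4489/9 falls short of 485933/83 but (67/3)³ = 300763/27 reaches it, so n = 3.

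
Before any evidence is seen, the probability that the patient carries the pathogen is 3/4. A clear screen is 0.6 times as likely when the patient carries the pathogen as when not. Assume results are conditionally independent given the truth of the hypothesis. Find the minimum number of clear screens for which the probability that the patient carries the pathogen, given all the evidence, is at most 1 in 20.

8

Prior odds = 0.75/0.25 = 3.
Likelihood ratio per clear screen = 0.6.
Target posterior odds = 0.05/0.95 = 1/19.
Need 3 × 0.6ⁿ ≤ 1/19, i.e. 0.6ⁿ ≤ 1/57.
0.6⁷ = 2187/78125 is still above 1/57 but 0.6⁸ = 6561/390625 is at or below it, so n = 8.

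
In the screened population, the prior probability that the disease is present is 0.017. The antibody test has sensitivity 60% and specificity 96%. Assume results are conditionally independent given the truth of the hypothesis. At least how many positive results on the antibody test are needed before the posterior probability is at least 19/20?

Prior odds: 0.017 ÷ 0.983 = 17/983.
False-positive rate = 1 − 0.96 = 0.04; likelihood ratio of a positive = 0.6/0.04 = 15.
Target posterior odds = 0.95/0.05 = 19.
Require 15ⁿ ≥ 19 ÷ (17/983) = 18677/17.
15² = 225 falls short of 18677/17 but 15³ = 3375 reaches it, so n = 3.

3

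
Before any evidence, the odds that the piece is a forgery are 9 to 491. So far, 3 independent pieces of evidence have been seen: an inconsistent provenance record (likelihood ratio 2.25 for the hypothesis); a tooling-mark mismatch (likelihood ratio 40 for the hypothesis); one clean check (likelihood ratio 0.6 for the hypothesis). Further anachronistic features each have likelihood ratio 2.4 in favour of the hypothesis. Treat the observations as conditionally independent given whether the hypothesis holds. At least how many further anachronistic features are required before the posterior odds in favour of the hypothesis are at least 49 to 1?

5

Prior odds = 9/491.
Combined Bayes factor of the evidence already in hand = 2.25 × 40 × 0.6 = 54.
Odds after that evidence = (9/491) × 54 = 486/491.
Target odds = 49.
Need 2.4ⁿ ≥ 49 ÷ (486/491) = 24059/486.
2.4⁴ = 33.1776 falls short of 24059/486 but 2.4⁵ = 79.62624 reaches it, so n = 5.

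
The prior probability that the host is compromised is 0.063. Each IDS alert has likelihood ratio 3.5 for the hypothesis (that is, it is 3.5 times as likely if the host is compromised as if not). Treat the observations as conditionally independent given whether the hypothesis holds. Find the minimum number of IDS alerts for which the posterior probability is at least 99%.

6

Prior odds = 0.063/0.937 = 63/937.
Likelihood ratio per IDS alert = 3.5.
Target posterior odds = 0.99/0.01 = 99.
Need (63/937) × 3.5ⁿ ≥ 99, i.e. 3.5ⁿ ≥ 10307/7.
3.5⁵ = 525.21875 falls short of 10307/7 but 3.5⁶ = 1838.265625 reaches it, so n = 6.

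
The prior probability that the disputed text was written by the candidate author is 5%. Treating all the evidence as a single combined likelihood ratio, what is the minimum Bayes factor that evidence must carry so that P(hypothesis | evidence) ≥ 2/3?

38

Prior odds = 0.05/0.95 = 1/19.
Target odds = (2/3)/(1/3) = 2.
Required Bayes factor = 2 ÷ (1/19) = 38.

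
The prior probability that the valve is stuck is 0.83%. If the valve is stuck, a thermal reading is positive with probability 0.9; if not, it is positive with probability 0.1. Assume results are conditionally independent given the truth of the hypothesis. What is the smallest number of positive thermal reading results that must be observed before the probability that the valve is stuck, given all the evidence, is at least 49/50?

Prior odds: 0.0083 ÷ 0.9917 = 83/9917.
Likelihood ratio of a positive = 0.9/0.1 = 9.
Target posterior odds = 0.98/0.02 = 49.
Need (83/9917) × 9ⁿ ≥ 49, i.e. 9ⁿ ≥ 485933/83.
9³ = 729 falls short of 485933/83 but 9⁴ = 6561 reaches it, so n = 4.

4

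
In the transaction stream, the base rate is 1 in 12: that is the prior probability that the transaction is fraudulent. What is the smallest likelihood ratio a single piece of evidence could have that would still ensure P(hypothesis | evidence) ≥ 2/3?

Prior odds = (1/12)/(11/12) = 1/11.
Target odds = (2/3)/(1/3) = 2.
Required Bayes factor = 2 ÷ (1/11) = 22.

22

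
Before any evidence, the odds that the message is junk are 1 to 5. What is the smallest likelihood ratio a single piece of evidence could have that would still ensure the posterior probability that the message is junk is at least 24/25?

Prior odds = 0.2.
Target odds = 0.96/0.04 = 24.
Required Bayes factor = 24 ÷ 0.2 = 120.

120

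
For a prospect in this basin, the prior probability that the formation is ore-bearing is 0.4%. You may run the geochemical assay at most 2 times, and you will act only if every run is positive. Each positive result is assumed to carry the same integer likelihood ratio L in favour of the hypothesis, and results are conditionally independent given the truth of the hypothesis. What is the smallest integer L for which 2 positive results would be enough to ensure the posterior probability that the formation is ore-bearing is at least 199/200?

223

Prior odds = 0.004/0.996 = 1/249.
Target odds = 0.995/0.005 = 199.
Need L² ≥ 199 ÷ (1/249) = 49551.
222² = 49284 < 49551 ≤ 49729 = 223², so L = 223.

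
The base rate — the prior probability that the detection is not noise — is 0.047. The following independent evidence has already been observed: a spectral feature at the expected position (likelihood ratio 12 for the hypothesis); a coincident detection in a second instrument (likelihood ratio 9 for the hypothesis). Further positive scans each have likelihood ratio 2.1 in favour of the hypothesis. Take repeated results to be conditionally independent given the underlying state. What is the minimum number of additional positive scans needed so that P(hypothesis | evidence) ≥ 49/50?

3

Prior odds = 0.047/0.953 = 47/953.
Combined Bayes factor of the evidence already in hand = 12 × 9 = 108.
Odds after that evidence = (47/953) × 108 = 5076/953.
Target odds = 0.98/0.02 = 49.
Need 2.1ⁿ ≥ 49 ÷ (5076/953) = 46697/5076.
2.1² = 4.41 falls short of 46697/5076 but 2.1³ = 9.261 reaches it, so n = 3.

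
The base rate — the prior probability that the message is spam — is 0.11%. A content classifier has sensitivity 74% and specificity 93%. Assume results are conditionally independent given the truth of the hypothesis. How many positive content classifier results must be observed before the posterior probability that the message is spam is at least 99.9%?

6

Prior odds = 0.0011/0.9989 = 11/9989.
False-positive rate = 1 − 0.93 = 0.07; likelihood ratio of a positive = 0.74/0.07 = 74/7.
Target posterior odds = 0.999/0.001 = 999.
Require (74/7)ⁿ ≥ 999 ÷ (11/9989) = 9979011/11.
(74/7)⁵ ≈132029 falls short of 9979011/11 but (74/7)⁶ ≈1.39573e+06 reaches it, so n = 6.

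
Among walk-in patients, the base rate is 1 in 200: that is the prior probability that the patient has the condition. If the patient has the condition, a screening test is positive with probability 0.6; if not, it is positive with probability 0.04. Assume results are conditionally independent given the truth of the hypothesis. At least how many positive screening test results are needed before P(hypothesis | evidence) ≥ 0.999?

5

Prior odds = 0.005/0.995 = 1/199.
Likelihood ratio of a positive = 0.6/0.04 = 15.
Target odds: 0.999 ÷ 0.001 = 999.
Require 15ⁿ ≥ 999 ÷ (1/199) = 198801.
15⁴ = 50625 falls short of 198801 but 15⁵ = 759375 reaches it, so n = 5.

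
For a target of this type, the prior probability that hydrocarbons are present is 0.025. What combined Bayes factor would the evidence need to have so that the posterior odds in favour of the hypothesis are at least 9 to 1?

351

Prior odds = 0.025/0.975 = 1/39.
Target odds = 9.
Required Bayes factor = 9 ÷ (1/39) = 351.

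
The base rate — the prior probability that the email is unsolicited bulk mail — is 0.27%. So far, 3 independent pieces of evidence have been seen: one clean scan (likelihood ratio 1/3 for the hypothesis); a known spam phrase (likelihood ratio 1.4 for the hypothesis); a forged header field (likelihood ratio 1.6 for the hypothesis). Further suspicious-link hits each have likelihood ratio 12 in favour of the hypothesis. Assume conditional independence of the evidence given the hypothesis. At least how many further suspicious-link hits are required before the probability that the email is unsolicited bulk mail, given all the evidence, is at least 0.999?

6

Prior odds = 0.0027/0.9973 = 27/9973.
Combined Bayes factor of the evidence already in hand = (1/3) × 1.4 × 1.6 = 56/75.
Odds after that evidence = (27/9973) × 56/75 = 504/249325.
Target odds = 0.999/0.001 = 999.
Need 12ⁿ ≥ 999 ÷ (504/249325) = 27675075/56.
12⁵ = 248832 falls short of 27675075/56 but 12⁶ = 2985984 reaches it, so n = 6.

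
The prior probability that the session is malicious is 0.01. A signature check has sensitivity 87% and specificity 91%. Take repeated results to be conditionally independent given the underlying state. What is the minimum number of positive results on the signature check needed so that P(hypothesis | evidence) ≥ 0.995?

5

Prior odds: 0.01 ÷ 0.99 = 1/99.
False-positive rate = 1 − 0.91 = 0.09; likelihood ratio of a positive = 0.87/0.09 = 29/3.
Target posterior odds = 0.995/0.005 = 199.
Need (1/99) × (29/3)ⁿ ≥ 199, i.e. (29/3)ⁿ ≥ 19701.
(29/3)⁴ = 707281/81 falls short of 19701 but (29/3)⁵ = 20511149/243 reaches it, so n = 5.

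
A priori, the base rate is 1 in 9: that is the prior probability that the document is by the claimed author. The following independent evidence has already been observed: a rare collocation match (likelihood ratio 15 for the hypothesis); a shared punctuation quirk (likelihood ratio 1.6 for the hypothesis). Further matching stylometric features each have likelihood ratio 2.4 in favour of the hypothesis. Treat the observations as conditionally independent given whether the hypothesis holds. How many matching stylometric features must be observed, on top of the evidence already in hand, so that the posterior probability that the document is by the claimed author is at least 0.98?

4

Prior odds = (1/9)/(8/9) = 0.125.
Combined Bayes factor of the evidence already in hand = 15 × 1.6 = 24.
Odds after that evidence = 0.125 × 24 = 3.
Target odds = 0.98/0.02 = 49.
Need 2.4ⁿ ≥ 49 ÷ 3 = 49/3.
2.4³ = 13.824 falls short of 49/3 but 2.4⁴ = 33.1776 reaches it, so n = 4.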